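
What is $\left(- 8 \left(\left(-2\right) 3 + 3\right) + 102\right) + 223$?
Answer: $349$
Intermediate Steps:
$\left(- 8 \left(\left(-2\right) 3 + 3\right) + 102\right) + 223 = \left(- 8 \left(-6 + 3\right) + 102\right) + 223 = \left(\left(-8\right) \left(-3\right) + 102\right) + 223 = \left(24 + 102\right) + 223 = 126 + 223 = 349$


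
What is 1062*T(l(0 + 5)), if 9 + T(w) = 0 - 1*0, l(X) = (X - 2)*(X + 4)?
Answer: -9558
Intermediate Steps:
l(X) = (-2 + X)*(4 + X)
T(w) = -9 (T(w) = -9 + (0 - 1*0) = -9 + (0 + 0) = -9 + 0 = -9)
1062*T(l(0 + 5)) = 1062*(-9) = -9558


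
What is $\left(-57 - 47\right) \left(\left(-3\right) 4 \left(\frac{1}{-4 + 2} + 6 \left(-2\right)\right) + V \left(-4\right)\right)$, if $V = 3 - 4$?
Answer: $-16016$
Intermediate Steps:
$V = -1$
$\left(-57 - 47\right) \left(\left(-3\right) 4 \left(\frac{1}{-4 + 2} + 6 \left(-2\right)\right) + V \left(-4\right)\right) = \left(-57 - 47\right) \left(\left(-3\right) 4 \left(\frac{1}{-4 + 2} + 6 \left(-2\right)\right) - -4\right) = - 104 \left(- 12 \left(\frac{1}{-2} - 12\right) + 4\right) = - 104 \left(- 12 \left(- \frac{1}{2} - 12\right) + 4\right) = - 104 \left(\left(-12\right) \left(- \frac{25}{2}\right) + 4\right) = - 104 \left(150 + 4\right) = \left(-104\right) 154 = -16016$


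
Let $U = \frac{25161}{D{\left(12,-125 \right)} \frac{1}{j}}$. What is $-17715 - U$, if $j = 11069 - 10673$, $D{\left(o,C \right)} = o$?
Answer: $-848028$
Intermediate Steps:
$j = 396$
$U = 830313$ ($U = \frac{25161}{12 \cdot \frac{1}{396}} = 25161 \frac{1}{\frac{1}{33}} = 25161 \cdot 33 = 830313$)
$-17715 - U = -17715 - 830313 = -848028$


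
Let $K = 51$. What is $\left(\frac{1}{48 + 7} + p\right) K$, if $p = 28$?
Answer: $\frac{78591}{55} \approx 1428.9$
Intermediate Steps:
$\left(\frac{1}{48 + 7} + p\right) K = \left(\frac{1}{48 + 7} + 28\right) 51 = \left(\frac{1}{55} + 28\right) 51 = \frac{1541}{55} \cdot 51 = \frac{78591}{55}$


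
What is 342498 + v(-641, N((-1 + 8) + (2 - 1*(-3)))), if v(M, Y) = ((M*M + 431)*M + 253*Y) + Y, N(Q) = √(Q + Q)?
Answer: -263308494 + 508*√6 ≈ -2.6331e+8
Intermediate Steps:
N(Q) = √2*√Q (N(Q) = √(2*Q) = √2*√Q)
v(M, Y) = 254*Y + M*(431 + M²) (v(M, Y) = ((M² + 431)*M + 253*Y) + Y = ((431 + M²)*M + 253*Y) + Y = (M*(431 + M²) + 253*Y) + Y = (253*Y + M*(431 + M²)) + Y = 254*Y + M*(431 + M²))
342498 + v(-641, N((-1 + 8) + (2 - 1*(-3)))) = 342498 + ((-641)³ + 254*(√2*√((-1 + 8) + (2 - 1*(-3)))) + 431*(-641)) = 342498 + (-263374721 + 254*(√2*√(7 + (2 + 3))) - 276271) = 342498 + (-263374721 + 254*(√2*√(7 + 5)) - 276271) = 342498 + (-263374721 + 254*(√2*√12) - 276271) = 342498 + (-263374721 + 254*(√2*(2*√3)) - 276271) = 342498 + (-263374721 + 254*(2*√6) - 276271) = 342498 + (-263374721 + 508*√6 - 276271) = 342498 + (-263650992 + 508*√6) = -263308494 + 508*√6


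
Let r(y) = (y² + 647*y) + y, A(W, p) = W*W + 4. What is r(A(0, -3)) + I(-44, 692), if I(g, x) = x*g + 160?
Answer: -27680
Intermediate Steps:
A(W, p) = 4 + W² (A(W, p) = W² + 4 = 4 + W²)
r(y) = y² + 648*y
I(g, x) = 160 + g*x (I(g, x) = g*x + 160 = 160 + g*x)
r(A(0, -3)) + I(-44, 692) = (4 + 0²)*(648 + (4 + 0²)) + (160 - 44*692) = (4 + 0)*(648 + (4 + 0)) + (160 - 30448) = 4*(648 + 4) - 30288 = 4*652 - 30288 = 2608 - 30288 = -27680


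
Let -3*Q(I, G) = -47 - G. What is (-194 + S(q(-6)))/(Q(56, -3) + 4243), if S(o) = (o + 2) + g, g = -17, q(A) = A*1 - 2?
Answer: -651/12773 ≈ -0.050967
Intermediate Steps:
q(A) = -2 + A (q(A) = A - 2 = -2 + A)
Q(I, G) = 47/3 + G/3 (Q(I, G) = -(-47 - G)/3 = 47/3 + G/3)
S(o) = -15 + o (S(o) = (o + 2) - 17 = (2 + o) - 17 = -15 + o)
(-194 + S(q(-6)))/(Q(56, -3) + 4243) = (-194 + (-15 + (-2 - 6)))/((47/3 + (⅓)*(-3)) + 4243) = (-194 + (-15 - 8))/((47/3 - 1) + 4243) = (-194 - 23)/(44/3 + 4243) = -217/12773/3 = -217*3/12773 = -651/12773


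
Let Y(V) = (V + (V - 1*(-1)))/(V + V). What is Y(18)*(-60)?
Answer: -185/3 ≈ -61.667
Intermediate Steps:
Y(V) = (1 + 2*V)/(2*V) (Y(V) = (V + (V + 1))/((2*V)) = (V + (1 + V))*(1/(2*V)) = (1 + 2*V)*(1/(2*V)) = (1 + 2*V)/(2*V))
Y(18)*(-60) = ((½ + 18)/18)*(-60) = ((1/18)*(37/2))*(-60) = (37/36)*(-60) = -185/3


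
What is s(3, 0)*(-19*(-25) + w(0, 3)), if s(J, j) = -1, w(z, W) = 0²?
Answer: -475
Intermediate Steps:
w(z, W) = 0
s(3, 0)*(-19*(-25) + w(0, 3)) = -(-19*(-25) + 0) = -(475 + 0) = -1*475 = -475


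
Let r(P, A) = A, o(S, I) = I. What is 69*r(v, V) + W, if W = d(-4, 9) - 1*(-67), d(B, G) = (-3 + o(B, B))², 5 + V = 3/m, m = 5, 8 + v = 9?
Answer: -938/5 ≈ -187.60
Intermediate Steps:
v = 1 (v = -8 + 9 = 1)
V = -22/5 (V = -5 + 3/5 = -5 + 3*(⅕) = -5 + ⅗ = -22/5 ≈ -4.4000)
d(B, G) = (-3 + B)²
W = 116 (W = (-3 - 4)² - 1*(-67) = (-7)² + 67 = 49 + 67 = 116)
69*r(v, V) + W = 69*(-22/5) + 116 = -1518/5 + 116 = -938/5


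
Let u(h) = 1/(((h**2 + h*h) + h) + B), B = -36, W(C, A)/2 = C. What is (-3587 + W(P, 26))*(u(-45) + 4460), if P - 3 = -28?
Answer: -64381232017/3969 ≈ -1.6221e+7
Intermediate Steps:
P = -25 (P = 3 - 28 = -25)
W(C, A) = 2*C
u(h) = 1/(-36 + h + 2*h**2) (u(h) = 1/(((h**2 + h*h) + h) - 36) = 1/(((h**2 + h**2) + h) - 36) = 1/((2*h**2 + h) - 36) = 1/((h + 2*h**2) - 36) = 1/(-36 + h + 2*h**2))
(-3587 + W(P, 26))*(u(-45) + 4460) = (-3587 + 2*(-25))*(1/(-36 - 45 + 2*(-45)**2) + 4460) = (-3587 - 50)*(1/(-36 - 45 + 2*2025) + 4460) = -3637*(1/(-36 - 45 + 4050) + 4460) = -3637*(1/3969 + 4460) = -3637*17701741/3969 = -64381232017/3969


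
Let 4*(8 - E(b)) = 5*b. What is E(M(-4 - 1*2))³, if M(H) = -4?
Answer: 2197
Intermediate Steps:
E(b) = 8 - 5*b/4
E(M(-4 - 1*2))³ = (8 - 5/4*(-4))³ = (8 + 5)³ = 13³ = 2197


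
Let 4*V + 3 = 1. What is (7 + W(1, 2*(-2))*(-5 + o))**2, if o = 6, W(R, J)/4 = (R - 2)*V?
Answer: 81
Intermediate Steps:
V = -1/2 (V = -3/4 + (1/4)*1 = -3/4 + 1/4 = -1/2 ≈ -0.50000)
W(R, J) = 4 - 2*R (W(R, J) = 4*((R - 2)*(-1/2)) = 4*((-2 + R)*(-1/2)) = 4*(1 - R/2) = 4 - 2*R)
(7 + W(1, 2*(-2))*(-5 + o))**2 = (7 + (4 - 2*1)*(-5 + 6))**2 = (7 + (4 - 2)*1)**2 = (7 + 2*1)**2 = (7 + 2)**2 = 9**2 = 81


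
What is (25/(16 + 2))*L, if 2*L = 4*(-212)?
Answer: -5300/9 ≈ -588.89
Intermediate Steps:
L = -424 (L = (4*(-212))/2 = (½)*(-848) = -424)
(25/(16 + 2))*L = (25/(16 + 2))*(-424) = (25/18)*(-424) = -5300/9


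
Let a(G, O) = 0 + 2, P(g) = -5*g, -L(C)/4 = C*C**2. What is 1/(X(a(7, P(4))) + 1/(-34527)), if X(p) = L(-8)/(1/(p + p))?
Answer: 34527/282845183 ≈ 0.00012207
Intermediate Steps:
L(C) = -4*C**3 (L(C) = -4*C*C**2 = -4*C**3)
a(G, O) = 2
X(p) = 4096*p (X(p) = (-4*(-8)**3)/(1/(p + p)) = (-4*(-512))/(1/(2*p)) = 2048/((1/(2*p))) = 2048*(2*p) = 4096*p)
1/(X(a(7, P(4))) + 1/(-34527)) = 1/(4096*2 + 1/(-34527)) = 1/(8192 - 1/34527) = 1/(282845183/34527) = 34527/282845183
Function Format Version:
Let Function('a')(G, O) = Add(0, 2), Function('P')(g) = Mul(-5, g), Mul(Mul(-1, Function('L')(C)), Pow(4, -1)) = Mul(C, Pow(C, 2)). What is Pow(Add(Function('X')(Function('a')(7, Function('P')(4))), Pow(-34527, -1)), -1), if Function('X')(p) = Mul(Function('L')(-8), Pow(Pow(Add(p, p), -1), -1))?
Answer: Rational(34527, 282845183) ≈ 0.00012207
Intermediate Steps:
Function('L')(C) = Mul(-4, Pow(C, 3)) (Function('L')(C) = Mul(-4, Mul(C, Pow(C, 2))) = Mul(-4, Pow(C, 3)))
Function('a')(G, O) = 2
Function('X')(p) = Mul(4096, p) (Function('X')(p) = Mul(Mul(-4, Pow(-8, 3)), Pow(Pow(Add(p, p), -1), -1)) = Mul(Mul(-4, -512), Pow(Pow(Mul(2, p), -1), -1)) = Mul(2048, Pow(Mul(Rational(1, 2), Pow(p, -1)), -1)) = Mul(2048, Mul(2, p)) = Mul(4096, p))
Pow(Add(Function('X')(Function('a')(7, Function('P')(4))), Pow(-34527, -1)), -1) = Pow(Add(Mul(4096, 2), Pow(-34527, -1)), -1) = Pow(Add(8192, Rational(-1, 34527)), -1) = Pow(Rational(282845183, 34527), -1) = Rational(34527, 282845183)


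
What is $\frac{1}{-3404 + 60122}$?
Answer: $\frac{1}{56718} \approx 1.7631 \cdot 10^{-5}$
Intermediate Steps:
$\frac{1}{-3404 + 60122} = \frac{1}{56718}$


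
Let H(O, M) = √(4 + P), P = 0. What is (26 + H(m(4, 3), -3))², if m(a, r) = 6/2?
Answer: 784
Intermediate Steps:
m(a, r) = 3 (m(a, r) = 6*(½) = 3)
H(O, M) = 2 (H(O, M) = √(4 + 0) = √4 = 2)
(26 + H(m(4, 3), -3))² = (26 + 2)² = 28² = 784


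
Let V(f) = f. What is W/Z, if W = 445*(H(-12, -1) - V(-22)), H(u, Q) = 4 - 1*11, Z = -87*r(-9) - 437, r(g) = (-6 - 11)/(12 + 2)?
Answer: -93450/4639 ≈ -20.144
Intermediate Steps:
r(g) = -17/14
Z = -4639/14 (Z = -87*(-17/14) - 437 = 1479/14 - 437 = -4639/14 ≈ -331.36)
H(u, Q) = -7 (H(u, Q) = 4 - 11 = -7)
W = 6675 (W = 445*(-7 - 1*(-22)) = 445*(-7 + 22) = 445*15 = 6675)
W/Z = 6675/(-4639/14) = 6675*(-14/4639) = -93450/4639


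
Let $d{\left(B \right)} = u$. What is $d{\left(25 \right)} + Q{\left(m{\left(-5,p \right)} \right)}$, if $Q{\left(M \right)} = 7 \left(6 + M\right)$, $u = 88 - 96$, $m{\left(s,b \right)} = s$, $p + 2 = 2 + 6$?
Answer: $-1$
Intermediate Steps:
$p = 6$ ($p = -2 + \left(2 + 6\right) = -2 + 8 = 6$)
$u = -8$
$d{\left(B \right)} = -8$
$Q{\left(M \right)} = 42 + 7 M$
$d{\left(25 \right)} + Q{\left(m{\left(-5,p \right)} \right)} = -8 + \left(42 + 7 \left(-5\right)\right) = -8 + \left(42 - 35\right) = -8 + 7 = -1$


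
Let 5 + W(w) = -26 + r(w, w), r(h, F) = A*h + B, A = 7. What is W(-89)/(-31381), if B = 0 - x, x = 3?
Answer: 657/31381 ≈ 0.020936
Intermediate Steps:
B = -3 (B = 0 - 1*3 = 0 - 3 = -3)
r(h, F) = -3 + 7*h (r(h, F) = 7*h - 3 = -3 + 7*h)
W(w) = -34 + 7*w (W(w) = -5 + (-26 + (-3 + 7*w)) = -5 + (-29 + 7*w) = -34 + 7*w)
W(-89)/(-31381) = (-34 + 7*(-89))/(-31381) = (-34 - 623)*(-1/31381) = -657*(-1/31381) = 657/31381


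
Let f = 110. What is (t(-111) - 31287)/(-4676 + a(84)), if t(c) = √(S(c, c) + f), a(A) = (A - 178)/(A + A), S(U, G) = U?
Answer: 2628108/392831 - 84*I/392831 ≈ 6.6902 - 0.00021383*I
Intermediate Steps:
a(A) = (-178 + A)/(2*A) (a(A) = (-178 + A)/((2*A)) = (-178 + A)*(1/(2*A)) = (-178 + A)/(2*A))
t(c) = √(110 + c) (t(c) = √(c + 110) = √(110 + c))
(t(-111) - 31287)/(-4676 + a(84)) = (√(110 - 111) - 31287)/(-4676 + (½)*(-178 + 84)/84) = (√(-1) - 31287)/(-4676 + (½)*(1/84)*(-94)) = (I - 31287)/(-4676 - 47/84) = (-31287 + I)/(-392831/84) = (-31287 + I)*(-84/392831) = 2628108/392831 - 84*I/392831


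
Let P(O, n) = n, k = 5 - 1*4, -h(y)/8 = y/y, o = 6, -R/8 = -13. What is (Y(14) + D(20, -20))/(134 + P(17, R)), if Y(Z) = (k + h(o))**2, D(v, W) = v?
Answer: 69/238 ≈ 0.28992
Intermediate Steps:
R = 104 (R = -8*(-13) = 104)
h(y) = -8 (h(y) = -8*y/y = -8*1 = -8)
k = 1 (k = 5 - 4 = 1)
Y(Z) = 49 (Y(Z) = (1 - 8)**2 = (-7)**2 = 49)
(Y(14) + D(20, -20))/(134 + P(17, R)) = (49 + 20)/(134 + 104) = 69/238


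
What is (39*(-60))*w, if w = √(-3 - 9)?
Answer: -4680*I*√3 ≈ -8106.0*I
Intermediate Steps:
w = 2*I*√3 (w = √(-12) = 2*I*√3 ≈ 3.4641*I)
(39*(-60))*w = (39*(-60))*(2*I*√3) = -4680*I*√3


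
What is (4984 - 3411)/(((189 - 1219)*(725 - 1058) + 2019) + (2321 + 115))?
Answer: 1573/347445 ≈ 0.0045273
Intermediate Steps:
(4984 - 3411)/(((189 - 1219)*(725 - 1058) + 2019) + (2321 + 115)) = 1573/((-1030*(-333) + 2019) + 2436) = 1573/((342990 + 2019) + 2436) = 1573/(345009 + 2436) = 1573/347445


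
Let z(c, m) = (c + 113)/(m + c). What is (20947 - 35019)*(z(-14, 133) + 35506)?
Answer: -59458604536/119 ≈ -4.9965e+8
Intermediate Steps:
z(c, m) = (113 + c)/(c + m)
(20947 - 35019)*(z(-14, 133) + 35506) = (20947 - 35019)*((113 - 14)/(-14 + 133) + 35506) = -14072*(99/119 + 35506) = -14072*4225313/119 = -59458604536/119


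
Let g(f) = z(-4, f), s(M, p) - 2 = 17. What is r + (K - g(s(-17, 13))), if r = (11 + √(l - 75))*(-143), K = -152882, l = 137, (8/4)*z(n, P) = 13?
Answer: -308923/2 - 143*√62 ≈ -1.5559e+5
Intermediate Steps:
z(n, P) = 13/2 (z(n, P) = (½)*13 = 13/2)
s(M, p) = 19 (s(M, p) = 2 + 17 = 19)
g(f) = 13/2
r = -1573 - 143*√62 (r = (11 + √(137 - 75))*(-143) = (11 + √62)*(-143) = -1573 - 143*√62 ≈ -2699.0)
r + (K - g(s(-17, 13))) = (-1573 - 143*√62) + (-152882 - 1*13/2) = (-1573 - 143*√62) + (-152882 - 13/2) = (-1573 - 143*√62) - 305777/2 = -308923/2 - 143*√62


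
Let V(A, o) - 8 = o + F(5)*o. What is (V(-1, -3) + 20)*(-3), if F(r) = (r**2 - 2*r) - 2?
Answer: 42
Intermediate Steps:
F(r) = -2 + r**2 - 2*r
V(A, o) = 8 + 14*o (V(A, o) = 8 + (o + (-2 + 5**2 - 2*5)*o) = 8 + (o + (-2 + 25 - 10)*o) = 8 + (o + 13*o) = 8 + 14*o)
(V(-1, -3) + 20)*(-3) = ((8 + 14*(-3)) + 20)*(-3) = ((8 - 42) + 20)*(-3) = (-34 + 20)*(-3) = -14*(-3) = 42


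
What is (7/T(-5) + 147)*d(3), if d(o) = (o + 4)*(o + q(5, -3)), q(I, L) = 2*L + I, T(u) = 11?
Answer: 22736/11 ≈ 2066.9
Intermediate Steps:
q(I, L) = I + 2*L
d(o) = (-1 + o)*(4 + o) (d(o) = (o + 4)*(o + (5 + 2*(-3))) = (4 + o)*(o + (5 - 6)) = (4 + o)*(o - 1) = (4 + o)*(-1 + o) = (-1 + o)*(4 + o))
(7/T(-5) + 147)*d(3) = (7/11 + 147)*(-4 + 3² + 3*3) = (7*(1/11) + 147)*(-4 + 9 + 9) = (7/11 + 147)*14 = (1624/11)*14 = 22736/11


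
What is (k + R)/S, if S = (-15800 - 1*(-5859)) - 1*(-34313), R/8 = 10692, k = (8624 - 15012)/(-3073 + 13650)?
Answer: 226176971/64445661 ≈ 3.5096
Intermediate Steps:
k = -6388/10577 ≈ -0.60395
R = 85536 (R = 8*10692 = 85536)
S = 24372 (S = (-15800 + 5859) + 34313 = -9941 + 34313 = 24372)
(k + R)/S = (-6388/10577 + 85536)/24372 = (904707884/10577)*(1/24372) = 226176971/64445661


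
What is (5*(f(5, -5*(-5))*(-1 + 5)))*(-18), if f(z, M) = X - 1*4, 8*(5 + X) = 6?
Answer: 2970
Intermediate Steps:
X = -17/4 (X = -5 + (⅛)*6 = -5 + ¾ = -17/4 ≈ -4.2500)
f(z, M) = -33/4 (f(z, M) = -17/4 - 1*4 = -17/4 - 4 = -33/4)
(5*(f(5, -5*(-5))*(-1 + 5)))*(-18) = (5*(-33*(-1 + 5)/4))*(-18) = (5*(-33/4*4))*(-18) = (5*(-33))*(-18) = -165*(-18) = 2970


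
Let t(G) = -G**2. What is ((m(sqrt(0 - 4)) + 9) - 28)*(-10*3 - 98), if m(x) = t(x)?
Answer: 1920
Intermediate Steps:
m(x) = -x**2
((m(sqrt(0 - 4)) + 9) - 28)*(-10*3 - 98) = ((-(sqrt(0 - 4))**2 + 9) - 28)*(-10*3 - 98) = ((-(sqrt(-4))**2 + 9) - 28)*(-30 - 98) = ((-(2*I)**2 + 9) - 28)*(-128) = ((-1*(-4) + 9) - 28)*(-128) = ((4 + 9) - 28)*(-128) = (13 - 28)*(-128) = -15*(-128) = 1920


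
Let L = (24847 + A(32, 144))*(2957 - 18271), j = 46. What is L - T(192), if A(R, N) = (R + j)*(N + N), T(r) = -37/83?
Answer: -60135214245/83 ≈ -7.2452e+8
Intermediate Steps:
T(r) = -37/83 (T(r) = -37*1/83 = -37/83)
A(R, N) = 2*N*(46 + R) (A(R, N) = (R + 46)*(N + N) = (46 + R)*(2*N) = 2*N*(46 + R))
L = -724520654 (L = (24847 + 2*144*(46 + 32))*(2957 - 18271) = (24847 + 2*144*78)*(-15314) = (24847 + 22464)*(-15314) = 47311*(-15314) = -724520654)
L - T(192) = -724520654 - 1*(-37/83) = -724520654 + 37/83 = -60135214245/83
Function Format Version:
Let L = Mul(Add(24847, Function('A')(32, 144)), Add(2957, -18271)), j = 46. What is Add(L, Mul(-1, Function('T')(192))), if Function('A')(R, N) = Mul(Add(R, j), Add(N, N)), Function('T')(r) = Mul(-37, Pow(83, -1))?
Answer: Rational(-60135214245, 83) ≈ -7.2452e+8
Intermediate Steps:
Function('T')(r) = Rational(-37, 83) (Function('T')(r) = Mul(-37, Rational(1, 83)) = Rational(-37, 83))
Function('A')(R, N) = Mul(2, N, Add(46, R)) (Function('A')(R, N) = Mul(Add(R, 46), Add(N, N)) = Mul(Add(46, R), Mul(2, N)) = Mul(2, N, Add(46, R)))
L = -724520654 (L = Mul(Add(24847, Mul(2, 144, Add(46, 32))), Add(2957, -18271)) = Mul(Add(24847, Mul(2, 144, 78)), -15314) = Mul(Add(24847, 22464), -15314) = Mul(47311, -15314) = -724520654)
Add(L, Mul(-1, Function('T')(192))) = Add(-724520654, Mul(-1, Rational(-37, 83))) = Add(-724520654, Rational(37, 83)) = Rational(-60135214245, 83)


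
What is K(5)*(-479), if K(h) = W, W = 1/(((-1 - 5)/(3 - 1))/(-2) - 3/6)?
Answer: -479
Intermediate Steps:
W = 1 (W = 1/(-6/2*(-½) - 3*⅙) = 1/(-6*½*(-½) - ½) = 1/(-3*(-½) - ½) = 1/(3/2 - ½) = 1/1 = 1)
K(h) = 1
K(5)*(-479) = 1*(-479) = -479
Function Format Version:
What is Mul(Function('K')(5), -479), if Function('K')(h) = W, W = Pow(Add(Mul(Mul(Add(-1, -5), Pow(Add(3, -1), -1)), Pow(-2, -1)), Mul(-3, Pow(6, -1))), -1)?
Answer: -479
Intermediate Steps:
W = 1 (W = Pow(Add(Mul(Mul(-6, Pow(2, -1)), Rational(-1, 2)), Mul(-3, Rational(1, 6))), -1) = Pow(Add(Mul(Mul(-6, Rational(1, 2)), Rational(-1, 2)), Rational(-1, 2)), -1) = Pow(Add(Mul(-3, Rational(-1, 2)), Rational(-1, 2)), -1) = Pow(Add(Rational(3, 2), Rational(-1, 2)), -1) = Pow(1, -1) = 1)
Function('K')(h) = 1
Mul(Function('K')(5), -479) = Mul(1, -479) = -479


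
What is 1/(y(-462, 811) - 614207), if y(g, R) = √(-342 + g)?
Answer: -614207/377250239653 - 2*I*√201/377250239653 ≈ -1.6281e-6 - 7.5162e-11*I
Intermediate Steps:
1/(y(-462, 811) - 614207) = 1/(√(-342 - 462) - 614207) = 1/(√(-804) - 614207) = 1/(2*I*√201 - 614207) = 1/(-614207 + 2*I*√201)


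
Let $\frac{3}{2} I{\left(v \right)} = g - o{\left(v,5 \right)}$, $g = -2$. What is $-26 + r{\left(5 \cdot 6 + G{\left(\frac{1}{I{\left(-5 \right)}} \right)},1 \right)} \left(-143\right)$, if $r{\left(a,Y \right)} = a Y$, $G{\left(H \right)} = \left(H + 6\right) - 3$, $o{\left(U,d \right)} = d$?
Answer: $- \frac{66001}{14} \approx -4714.4$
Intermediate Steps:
$I{\left(v \right)} = - \frac{14}{3}$ ($I{\left(v \right)} = \frac{2 \left(-2 - 5\right)}{3} = \frac{2}{3} \left(-7\right) = - \frac{14}{3}$)
$G{\left(H \right)} = 3 + H$ ($G{\left(H \right)} = \left(6 + H\right) - 3 = 3 + H$)
$r{\left(a,Y \right)} = Y a$
$-26 + r{\left(5 \cdot 6 + G{\left(\frac{1}{I{\left(-5 \right)}} \right)},1 \right)} \left(-143\right) = -26 + 1 \left(5 \cdot 6 + \left(3 + \frac{1}{- \frac{14}{3}}\right)\right) \left(-143\right) = -26 + 1 \left(30 + \left(3 - \frac{3}{14}\right)\right) \left(-143\right) = -26 + 1 \left(30 + \frac{39}{14}\right) \left(-143\right) = -26 + 1 \cdot \frac{459}{14} \left(-143\right) = -26 + \frac{459}{14} \left(-143\right) = -26 - \frac{65637}{14} = - \frac{66001}{14}$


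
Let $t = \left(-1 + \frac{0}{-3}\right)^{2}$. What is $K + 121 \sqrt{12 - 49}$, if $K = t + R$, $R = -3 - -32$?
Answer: $30 + 121 i \sqrt{37} \approx 30.0 + 736.01 i$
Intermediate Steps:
$R = 29$ ($R = -3 + 32 = 29$)
$t = 1$ ($t = \left(-1 + 0 \left(- \frac{1}{3}\right)\right)^{2} = \left(-1 + 0\right)^{2} = \left(-1\right)^{2} = 1$)
$K = 30$ ($K = 1 + 29 = 30$)
$K + 121 \sqrt{12 - 49} = 30 + 121 \sqrt{12 - 49} = 30 + 121 \sqrt{-37} = 30 + 121 i \sqrt{37}$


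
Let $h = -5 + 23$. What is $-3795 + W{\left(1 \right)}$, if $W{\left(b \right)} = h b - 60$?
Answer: $-3837$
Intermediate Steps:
$h = 18$
$W{\left(b \right)} = -60 + 18 b$ ($W{\left(b \right)} = 18 b - 60 = -60 + 18 b$)
$-3795 + W{\left(1 \right)} = -3795 + \left(-60 + 18 \cdot 1\right) = -3795 + \left(-60 + 18\right) = -3795 - 42 = -3837$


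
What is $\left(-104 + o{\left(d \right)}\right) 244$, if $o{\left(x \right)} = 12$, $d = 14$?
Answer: $-22448$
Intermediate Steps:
$\left(-104 + o{\left(d \right)}\right) 244 = \left(-104 + 12\right) 244 = \left(-92\right) 244 = -22448$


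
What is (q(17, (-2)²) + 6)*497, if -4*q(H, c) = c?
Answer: 2485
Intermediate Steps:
q(H, c) = -c/4
(q(17, (-2)²) + 6)*497 = (-¼*(-2)² + 6)*497 = (-¼*4 + 6)*497 = (-1 + 6)*497 = 5*497 = 2485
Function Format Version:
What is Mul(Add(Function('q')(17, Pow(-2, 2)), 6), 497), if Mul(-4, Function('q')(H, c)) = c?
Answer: 2485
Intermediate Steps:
Function('q')(H, c) = Mul(Rational(-1, 4), c)
Mul(Add(Function('q')(17, Pow(-2, 2)), 6), 497) = Mul(Add(Mul(Rational(-1, 4), Pow(-2, 2)), 6), 497) = Mul(Add(Mul(Rational(-1, 4), 4), 6), 497) = Mul(Add(-1, 6), 497) = Mul(5, 497) = 2485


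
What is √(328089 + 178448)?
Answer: √506537 ≈ 711.71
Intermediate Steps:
√(328089 + 178448) = √506537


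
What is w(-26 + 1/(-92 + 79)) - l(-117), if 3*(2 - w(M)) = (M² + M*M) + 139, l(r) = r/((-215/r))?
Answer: -47308262/109005 ≈ -434.00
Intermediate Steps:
l(r) = -r²/215 (l(r) = r*(-r/215) = -r²/215)
w(M) = -133/3 - 2*M²/3 (w(M) = 2 - ((M² + M*M) + 139)/3 = 2 - ((M² + M²) + 139)/3 = 2 - (2*M² + 139)/3 = 2 - (139 + 2*M²)/3 = 2 + (-139/3 - 2*M²/3) = -133/3 - 2*M²/3)
w(-26 + 1/(-92 + 79)) - l(-117) = (-133/3 - 2*(-26 + 1/(-92 + 79))²/3) - (-1)*(-117)²/215 = (-133/3 - 2*(-26 + 1/(-13))²/3) - (-1)*13689/215 = (-133/3 - 2*(-26 - 1/13)²/3) - 1*(-13689/215) = (-133/3 - 2*(-339/13)²/3) + 13689/215 = (-133/3 - ⅔*114921/169) + 13689/215 = (-133/3 - 76614/169) + 13689/215 = -252319/507 + 13689/215 = -47308262/109005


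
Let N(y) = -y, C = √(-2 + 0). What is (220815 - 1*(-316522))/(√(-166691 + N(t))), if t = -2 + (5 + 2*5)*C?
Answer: 537337*√3/(3*√(-55563 - 5*I*√2)) ≈ 0.083746 + 1316.1*I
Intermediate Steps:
C = I*√2 (C = √(-2) = I*√2 ≈ 1.4142*I)
t = -2 + 15*I*√2 (t = -2 + (5 + 2*5)*(I*√2) = -2 + (5 + 10)*(I*√2) = -2 + 15*(I*√2) = -2 + 15*I*√2 ≈ -2.0 + 21.213*I)
(220815 - 1*(-316522))/(√(-166691 + N(t))) = (220815 - 1*(-316522))/(√(-166691 - (-2 + 15*I*√2))) = (220815 + 316522)/(√(-166691 + (2 - 15*I*√2))) = 537337/(√(-166689 - 15*I*√2)) = 537337/√(-166689 - 15*I*√2)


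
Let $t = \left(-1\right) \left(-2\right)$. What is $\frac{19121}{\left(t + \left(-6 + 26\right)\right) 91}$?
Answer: $\frac{19121}{2002} \approx 9.5509$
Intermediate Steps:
$t = 2$
$\frac{19121}{\left(t + \left(-6 + 26\right)\right) 91} = \frac{19121}{\left(2 + \left(-6 + 26\right)\right) 91} = \frac{19121}{\left(2 + 20\right) 91} = \frac{19121}{22 \cdot 91} = \frac{19121}{2002}$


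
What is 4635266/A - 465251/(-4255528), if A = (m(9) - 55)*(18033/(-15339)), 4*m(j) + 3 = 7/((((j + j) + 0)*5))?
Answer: 36308397272377141583/513211114824904 ≈ 70748.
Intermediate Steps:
m(j) = -¾ + 7/(40*j) (m(j) = -¾ + (7/((((j + j) + 0)*5)))/4 = -¾ + (7/(((2*j + 0)*5)))/4 = -¾ + (7/(((2*j)*5)))/4 = -¾ + (7/((10*j)))/4 = -¾ + (7*(1/(10*j)))/4 = -¾ + (7/(10*j))/4 = -¾ + 7/(40*j))
A = 120598693/1840680 (A = ((1/40)*(7 - 30*9)/9 - 55)*(18033/(-15339)) = ((1/40)*(⅑)*(7 - 270) - 55)*(18033*(-1/15339)) = ((1/40)*(⅑)*(-263) - 55)*(-6011/5113) = (-263/360 - 55)*(-6011/5113) = -20063/360*(-6011/5113) = 120598693/1840680 ≈ 65.519)
4635266/A - 465251/(-4255528) = 4635266/(120598693/1840680) - 465251/(-4255528) = 4635266*(1840680/120598693) - 465251*(-1/4255528) = 8532041420880/120598693 + 465251/4255528 = 36308397272377141583/513211114824904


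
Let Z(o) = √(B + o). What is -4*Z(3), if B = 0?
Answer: -4*√3 ≈ -6.9282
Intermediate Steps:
Z(o) = √o (Z(o) = √(0 + o) = √o)
-4*Z(3) = -4*√3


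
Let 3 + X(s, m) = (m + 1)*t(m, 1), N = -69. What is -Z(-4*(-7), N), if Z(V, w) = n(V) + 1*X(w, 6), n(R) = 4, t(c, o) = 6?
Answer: -43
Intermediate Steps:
X(s, m) = 3 + 6*m (X(s, m) = -3 + (m + 1)*6 = -3 + (1 + m)*6 = -3 + (6 + 6*m) = 3 + 6*m)
Z(V, w) = 43 (Z(V, w) = 4 + 1*(3 + 6*6) = 4 + 1*(3 + 36) = 4 + 1*39 = 4 + 39 = 43)
-Z(-4*(-7), N) = -1*43 = -43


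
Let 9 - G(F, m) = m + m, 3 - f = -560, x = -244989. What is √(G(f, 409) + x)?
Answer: I*√245798 ≈ 495.78*I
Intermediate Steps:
f = 563 (f = 3 - 1*(-560) = 3 + 560 = 563)
G(F, m) = 9 - 2*m (G(F, m) = 9 - (m + m) = 9 - 2*m)
√(G(f, 409) + x) = √((9 - 2*409) - 244989) = √((9 - 818) - 244989) = √(-809 - 244989) = √(-245798) = I*√245798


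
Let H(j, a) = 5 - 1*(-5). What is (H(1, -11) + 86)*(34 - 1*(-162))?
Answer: 18816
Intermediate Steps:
H(j, a) = 10 (H(j, a) = 5 + 5 = 10)
(H(1, -11) + 86)*(34 - 1*(-162)) = (10 + 86)*(34 - 1*(-162)) = 96*(34 + 162) = 96*196 = 18816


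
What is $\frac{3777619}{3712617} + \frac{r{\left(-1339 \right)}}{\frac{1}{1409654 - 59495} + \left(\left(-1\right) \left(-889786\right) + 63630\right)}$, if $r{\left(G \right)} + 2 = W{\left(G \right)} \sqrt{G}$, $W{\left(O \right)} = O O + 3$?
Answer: $\frac{4862779871178709549}{4779115214344410465} + \frac{2420732474916 i \sqrt{1339}}{1287263193145} \approx 1.0175 + 68.813 i$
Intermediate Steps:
$W{\left(O \right)} = 3 + O^{2}$ ($W{\left(O \right)} = O^{2} + 3 = 3 + O^{2}$)
$r{\left(G \right)} = -2 + \sqrt{G} \left(3 + G^{2}\right)$ ($r{\left(G \right)} = -2 + \left(3 + G^{2}\right) \sqrt{G} = -2 + \sqrt{G} \left(3 + G^{2}\right)$)
$\frac{3777619}{3712617} + \frac{r{\left(-1339 \right)}}{\frac{1}{1409654 - 59495} + \left(\left(-1\right) \left(-889786\right) + 63630\right)} = \frac{3777619}{3712617} + \frac{-2 + \sqrt{-1339} \left(3 + \left(-1339\right)^{2}\right)}{\frac{1}{1409654 - 59495} + \left(\left(-1\right) \left(-889786\right) + 63630\right)} = 3777619 \cdot \frac{1}{3712617} + \frac{-2 + i \sqrt{1339} \left(3 + 1792921\right)}{\frac{1}{1350159} + \left(889786 + 63630\right)} = \frac{3777619}{3712617} + \frac{-2 + i \sqrt{1339} \cdot 1792924}{\frac{1}{1350159} + 953416} = \frac{3777619}{3712617} + \frac{-2 + 1792924 i \sqrt{1339}}{\frac{1287263193145}{1350159}} = \frac{3777619}{3712617} + \left(-2 + 1792924 i \sqrt{1339}\right) \frac{1350159}{1287263193145} = \frac{3777619}{3712617} - \left(\frac{2700318}{1287263193145} - \frac{2420732474916 i \sqrt{1339}}{1287263193145}\right) = \frac{4862779871178709549}{4779115214344410465} + \frac{2420732474916 i \sqrt{1339}}{1287263193145}$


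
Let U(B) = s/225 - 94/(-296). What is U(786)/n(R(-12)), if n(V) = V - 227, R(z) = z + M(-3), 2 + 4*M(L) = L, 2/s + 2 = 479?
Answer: -5044571/3816155025 ≈ -0.0013219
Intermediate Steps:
s = 2/477 (s = 2/(-2 + 479) = 2/477 ≈ 0.0041929)
M(L) = -½ + L/4
U(B) = 5044571/15884100 (U(B) = (2/477)/225 - 94/(-296) = (2/477)*(1/225) - 94*(-1/296) = 2/107325 + 47/148 = 5044571/15884100)
R(z) = -5/4 + z (R(z) = z + (-½ + (¼)*(-3)) = z + (-½ - ¾) = z - 5/4 = -5/4 + z)
n(V) = -227 + V
U(786)/n(R(-12)) = 5044571/(15884100*(-227 + (-5/4 - 12))) = 5044571/(15884100*(-227 - 53/4)) = 5044571/(15884100*(-961/4)) = (5044571/15884100)*(-4/961) = -5044571/3816155025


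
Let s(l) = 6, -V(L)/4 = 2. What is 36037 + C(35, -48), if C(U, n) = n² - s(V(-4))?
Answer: 38335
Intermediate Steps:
V(L) = -8 (V(L) = -4*2 = -8)
C(U, n) = -6 + n² (C(U, n) = n² - 1*6 = n² - 6 = -6 + n²)
36037 + C(35, -48) = 36037 + (-6 + (-48)²) = 36037 + (-6 + 2304) = 36037 + 2298 = 38335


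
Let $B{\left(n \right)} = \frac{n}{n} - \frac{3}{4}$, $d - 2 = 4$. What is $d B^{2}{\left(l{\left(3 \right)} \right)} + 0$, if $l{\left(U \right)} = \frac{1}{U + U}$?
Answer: $\frac{3}{8} \approx 0.375$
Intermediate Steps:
$l{\left(U \right)} = \frac{1}{2 U}$
$d = 6$ ($d = 2 + 4 = 6$)
$B{\left(n \right)} = \frac{1}{4}$ ($B{\left(n \right)} = 1 - \frac{3}{4} = \frac{1}{4}$)
$d B^{2}{\left(l{\left(3 \right)} \right)} + 0 = \frac{6}{16} + 0 = 6 \cdot \frac{1}{16} + 0 = \frac{3}{8} + 0 = \frac{3}{8}$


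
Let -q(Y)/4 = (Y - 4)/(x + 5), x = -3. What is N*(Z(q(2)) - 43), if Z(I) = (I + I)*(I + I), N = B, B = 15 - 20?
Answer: -105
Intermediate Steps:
B = -5
N = -5
q(Y) = 8 - 2*Y (q(Y) = -4*(Y - 4)/(-3 + 5) = -4*(-4 + Y)/2 = -4*(-2 + Y/2) = 8 - 2*Y)
Z(I) = 4*I**2 (Z(I) = (2*I)*(2*I) = 4*I**2)
N*(Z(q(2)) - 43) = -5*(4*(8 - 2*2)**2 - 43) = -5*(4*(8 - 4)**2 - 43) = -5*(4*4**2 - 43) = -5*(4*16 - 43) = -5*(64 - 43) = -5*21 = -105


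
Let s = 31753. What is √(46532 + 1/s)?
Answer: √46916029046541/31753 ≈ 215.71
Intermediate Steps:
√(46532 + 1/s) = √(46532 + 1/31753) = √(1477530597/31753) = √46916029046541/31753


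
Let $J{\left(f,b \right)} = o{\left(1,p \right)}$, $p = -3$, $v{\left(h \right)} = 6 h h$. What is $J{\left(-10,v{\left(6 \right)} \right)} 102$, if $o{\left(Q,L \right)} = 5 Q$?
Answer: $510$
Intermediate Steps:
$v{\left(h \right)} = 6 h^{2}$
$J{\left(f,b \right)} = 5$ ($J{\left(f,b \right)} = 5 \cdot 1 = 5$)
$J{\left(-10,v{\left(6 \right)} \right)} 102 = 5 \cdot 102 = 510$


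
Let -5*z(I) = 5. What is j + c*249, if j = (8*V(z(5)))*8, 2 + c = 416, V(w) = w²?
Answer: 103150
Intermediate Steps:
z(I) = -1 (z(I) = -⅕*5 = -1)
c = 414 (c = -2 + 416 = 414)
j = 64 (j = (8*(-1)²)*8 = (8*1)*8 = 8*8 = 64)
j + c*249 = 64 + 414*249 = 64 + 103086 = 103150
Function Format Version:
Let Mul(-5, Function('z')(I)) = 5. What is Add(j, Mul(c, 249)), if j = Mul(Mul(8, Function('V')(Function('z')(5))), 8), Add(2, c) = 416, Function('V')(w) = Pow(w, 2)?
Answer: 103150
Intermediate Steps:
Function('z')(I) = -1 (Function('z')(I) = Mul(Rational(-1, 5), 5) = -1)
c = 414 (c = Add(-2, 416) = 414)
j = 64 (j = Mul(Mul(8, Pow(-1, 2)), 8) = Mul(Mul(8, 1), 8) = Mul(8, 8) = 64)
Add(j, Mul(c, 249)) = Add(64, Mul(414, 249)) = Add(64, 103086) = 103150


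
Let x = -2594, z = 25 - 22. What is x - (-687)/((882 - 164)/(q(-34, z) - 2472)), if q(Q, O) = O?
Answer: -3558695/718 ≈ -4956.4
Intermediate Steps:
z = 3
x - (-687)/((882 - 164)/(q(-34, z) - 2472)) = -2594 - (-687)/((882 - 164)/(3 - 2472)) = -2594 - (-687)/(718/(-2469)) = -2594 - (-687)/(718*(-1/2469)) = -2594 - (-687)/(-718/2469) = -2594 - (-687)*(-2469)/718 = -2594 - 1*1696203/718 = -2594 - 1696203/718 = -3558695/718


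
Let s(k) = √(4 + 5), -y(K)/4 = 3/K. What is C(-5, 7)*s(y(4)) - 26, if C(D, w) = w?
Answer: -5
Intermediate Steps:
y(K) = -12/K
s(k) = 3 (s(k) = √9 = 3)
C(-5, 7)*s(y(4)) - 26 = 7*3 - 26 = 21 - 26 = -5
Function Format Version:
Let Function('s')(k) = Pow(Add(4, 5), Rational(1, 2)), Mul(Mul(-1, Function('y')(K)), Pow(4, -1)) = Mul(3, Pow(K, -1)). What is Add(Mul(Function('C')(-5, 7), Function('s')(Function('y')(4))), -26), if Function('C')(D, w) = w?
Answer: -5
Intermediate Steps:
Function('y')(K) = Mul(-12, Pow(K, -1)) (Function('y')(K) = Mul(-4, Mul(3, Pow(K, -1))) = Mul(-12, Pow(K, -1)))
Function('s')(k) = 3 (Function('s')(k) = Pow(9, Rational(1, 2)) = 3)
Add(Mul(Function('C')(-5, 7), Function('s')(Function('y')(4))), -26) = Add(Mul(7, 3), -26) = Add(21, -26) = -5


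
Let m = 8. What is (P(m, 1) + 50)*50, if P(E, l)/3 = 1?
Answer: 2650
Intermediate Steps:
P(E, l) = 3 (P(E, l) = 3*1 = 3)
(P(m, 1) + 50)*50 = (3 + 50)*50 = 53*50 = 2650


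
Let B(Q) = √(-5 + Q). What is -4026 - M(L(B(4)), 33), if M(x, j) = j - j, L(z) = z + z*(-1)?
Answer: -4026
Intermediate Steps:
L(z) = 0 (L(z) = z - z = 0)
M(x, j) = 0
-4026 - M(L(B(4)), 33) = -4026 - 1*0 = -4026 + 0 = -4026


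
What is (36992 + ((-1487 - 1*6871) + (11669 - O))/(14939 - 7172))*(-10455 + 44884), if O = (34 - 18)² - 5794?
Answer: 9892336972877/7767 ≈ 1.2736e+9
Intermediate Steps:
O = -5538 (O = 16² - 5794 = 256 - 5794 = -5538)
(36992 + ((-1487 - 1*6871) + (11669 - O))/(14939 - 7172))*(-10455 + 44884) = (36992 + ((-1487 - 1*6871) + (11669 - 1*(-5538)))/(14939 - 7172))*(-10455 + 44884) = (36992 + ((-1487 - 6871) + (11669 + 5538))/7767)*34429 = (36992 + (-8358 + 17207)*(1/7767))*34429 = (36992 + 8849*(1/7767))*34429 = (36992 + 8849/7767)*34429 = (287325713/7767)*34429 = 9892336972877/7767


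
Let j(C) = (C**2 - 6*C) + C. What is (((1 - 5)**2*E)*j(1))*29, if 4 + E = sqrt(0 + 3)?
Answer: 7424 - 1856*sqrt(3) ≈ 4209.3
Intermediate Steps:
E = -4 + sqrt(3) (E = -4 + sqrt(0 + 3) = -4 + sqrt(3) ≈ -2.2679)
j(C) = C**2 - 5*C
(((1 - 5)**2*E)*j(1))*29 = (((1 - 5)**2*(-4 + sqrt(3)))*(1*(-5 + 1)))*29 = (((-4)**2*(-4 + sqrt(3)))*(1*(-4)))*29 = ((16*(-4 + sqrt(3)))*(-4))*29 = ((-64 + 16*sqrt(3))*(-4))*29 = (256 - 64*sqrt(3))*29 = 7424 - 1856*sqrt(3)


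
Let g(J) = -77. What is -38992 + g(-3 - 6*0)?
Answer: -39069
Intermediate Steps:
-38992 + g(-3 - 6*0) = -38992 - 77 = -39069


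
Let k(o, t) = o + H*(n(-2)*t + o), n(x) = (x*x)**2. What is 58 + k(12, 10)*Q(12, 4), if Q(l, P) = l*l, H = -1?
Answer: -22982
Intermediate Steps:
n(x) = x**4 (n(x) = (x**2)**2 = x**4)
Q(l, P) = l**2
k(o, t) = -16*t (k(o, t) = o - ((-2)**4*t + o) = o - (16*t + o) = o - (o + 16*t) = o + (-o - 16*t) = -16*t)
58 + k(12, 10)*Q(12, 4) = 58 - 16*10*12**2 = 58 - 160*144 = 58 - 23040 = -22982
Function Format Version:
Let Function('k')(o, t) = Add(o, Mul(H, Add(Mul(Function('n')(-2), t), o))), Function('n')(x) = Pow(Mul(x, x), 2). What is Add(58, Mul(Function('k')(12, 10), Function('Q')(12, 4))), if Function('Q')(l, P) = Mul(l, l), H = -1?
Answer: -22982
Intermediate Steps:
Function('n')(x) = Pow(x, 4) (Function('n')(x) = Pow(Pow(x, 2), 2) = Pow(x, 4))
Function('Q')(l, P) = Pow(l, 2)
Function('k')(o, t) = Mul(-16, t) (Function('k')(o, t) = Add(o, Mul(-1, Add(Mul(Pow(-2, 4), t), o))) = Add(o, Mul(-1, Add(Mul(16, t), o))) = Add(o, Mul(-1, Add(o, Mul(16, t)))) = Add(o, Add(Mul(-1, o), Mul(-16, t))) = Mul(-16, t))
Add(58, Mul(Function('k')(12, 10), Function('Q')(12, 4))) = Add(58, Mul(Mul(-16, 10), Pow(12, 2))) = Add(58, Mul(-160, 144)) = Add(58, -23040) = -22982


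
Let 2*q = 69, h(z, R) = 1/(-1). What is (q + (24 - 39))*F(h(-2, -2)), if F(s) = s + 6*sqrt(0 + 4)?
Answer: 429/2 ≈ 214.50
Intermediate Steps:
h(z, R) = -1
F(s) = 12 + s (F(s) = s + 6*sqrt(4) = s + 6*2 = s + 12 = 12 + s)
q = 69/2 (q = (1/2)*69 = 69/2 ≈ 34.500)
(q + (24 - 39))*F(h(-2, -2)) = (69/2 + (24 - 39))*(12 - 1) = (69/2 - 15)*11 = (39/2)*11 = 429/2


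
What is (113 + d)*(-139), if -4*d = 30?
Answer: -29329/2 ≈ -14665.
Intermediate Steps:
d = -15/2 (d = -1/4*30 = -15/2 ≈ -7.5000)
(113 + d)*(-139) = (113 - 15/2)*(-139) = (211/2)*(-139) = -29329/2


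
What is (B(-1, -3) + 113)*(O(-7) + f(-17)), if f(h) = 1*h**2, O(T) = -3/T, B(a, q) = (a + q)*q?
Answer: 253250/7 ≈ 36179.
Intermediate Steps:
B(a, q) = q*(a + q)
f(h) = h**2
(B(-1, -3) + 113)*(O(-7) + f(-17)) = (-3*(-1 - 3) + 113)*(-3/(-7) + (-17)**2) = (-3*(-4) + 113)*(-3*(-1/7) + 289) = (12 + 113)*(3/7 + 289) = 125*(2026/7) = 253250/7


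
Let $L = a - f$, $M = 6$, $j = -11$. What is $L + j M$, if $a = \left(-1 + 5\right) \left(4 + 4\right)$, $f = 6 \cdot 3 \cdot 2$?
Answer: $-70$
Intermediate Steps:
$f = 36$ ($f = 18 \cdot 2 = 36$)
$a = 32$ ($a = 4 \cdot 8 = 32$)
$L = -4$ ($L = 32 - 36 = -4$)
$L + j M = -4 - 66 = -70$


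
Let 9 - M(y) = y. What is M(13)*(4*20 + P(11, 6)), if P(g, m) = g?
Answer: -364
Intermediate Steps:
M(y) = 9 - y
M(13)*(4*20 + P(11, 6)) = (9 - 1*13)*(4*20 + 11) = (9 - 13)*(80 + 11) = -4*91 = -364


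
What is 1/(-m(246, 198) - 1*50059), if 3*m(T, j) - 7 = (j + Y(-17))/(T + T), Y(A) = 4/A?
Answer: -306/15318809 ≈ -1.9975e-5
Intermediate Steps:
m(T, j) = 7/3 + (-4/17 + j)/(6*T) (m(T, j) = 7/3 + ((j + 4/(-17))/(T + T))/3 = 7/3 + ((j + 4*(-1/17))/((2*T)))/3 = 7/3 + ((j - 4/17)*(1/(2*T)))/3 = 7/3 + ((-4/17 + j)*(1/(2*T)))/3 = 7/3 + ((-4/17 + j)/(2*T))/3 = 7/3 + (-4/17 + j)/(6*T))
1/(-m(246, 198) - 1*50059) = 1/(-(-4 + 17*198 + 238*246)/(102*246) - 1*50059) = 1/(-(-4 + 3366 + 58548)/(102*246) - 50059) = 1/(-61910/(102*246) - 50059) = 1/(-1*755/306 - 50059) = 1/(-755/306 - 50059) = 1/(-15318809/306) = -306/15318809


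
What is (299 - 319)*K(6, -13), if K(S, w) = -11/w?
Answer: -220/13 ≈ -16.923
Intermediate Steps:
(299 - 319)*K(6, -13) = (299 - 319)*(-11/(-13)) = -(-220)*(-1)/13 = -20*11/13 = -220/13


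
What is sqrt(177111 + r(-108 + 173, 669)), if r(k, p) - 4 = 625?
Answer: 2*sqrt(44435) ≈ 421.59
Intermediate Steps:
r(k, p) = 629 (r(k, p) = 4 + 625 = 629)
sqrt(177111 + r(-108 + 173, 669)) = sqrt(177111 + 629) = sqrt(177740) = 2*sqrt(44435)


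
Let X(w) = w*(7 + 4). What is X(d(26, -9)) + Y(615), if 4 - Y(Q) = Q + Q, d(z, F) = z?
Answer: -940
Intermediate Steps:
X(w) = 11*w (X(w) = w*11 = 11*w)
Y(Q) = 4 - 2*Q (Y(Q) = 4 - (Q + Q) = 4 - 2*Q)
X(d(26, -9)) + Y(615) = 11*26 + (4 - 2*615) = 286 + (4 - 1230) = 286 - 1226 = -940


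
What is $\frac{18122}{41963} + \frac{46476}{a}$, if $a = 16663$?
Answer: $\frac{2252239274}{699229469} \approx 3.221$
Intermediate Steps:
$\frac{18122}{41963} + \frac{46476}{a} = \frac{18122}{41963} + \frac{46476}{16663} = \frac{2252239274}{699229469}$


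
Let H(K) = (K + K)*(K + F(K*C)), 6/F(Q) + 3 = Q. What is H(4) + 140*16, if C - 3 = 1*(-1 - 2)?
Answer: 2256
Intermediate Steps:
C = 0 (C = 3 + 1*(-1 - 2) = 3 + 1*(-3) = 3 - 3 = 0)
F(Q) = 6/(-3 + Q)
H(K) = 2*K*(-2 + K) (H(K) = (K + K)*(K + 6/(-3 + K*0)) = (2*K)*(K + 6/(-3 + 0)) = (2*K)*(K + 6/(-3)) = (2*K)*(K + 6*(-1/3)) = (2*K)*(K - 2) = (2*K)*(-2 + K) = 2*K*(-2 + K))
H(4) + 140*16 = 2*4*(-2 + 4) + 140*16 = 2*4*2 + 2240 = 16 + 2240 = 2256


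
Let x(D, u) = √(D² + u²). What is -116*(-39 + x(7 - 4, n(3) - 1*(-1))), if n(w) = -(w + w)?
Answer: 4524 - 116*√34 ≈ 3847.6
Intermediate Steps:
n(w) = -2*w
-116*(-39 + x(7 - 4, n(3) - 1*(-1))) = -116*(-39 + √((7 - 4)² + (-2*3 - 1*(-1))²)) = -116*(-39 + √(3² + (-6 + 1)²)) = -116*(-39 + √(9 + (-5)²)) = -116*(-39 + √(9 + 25)) = -116*(-39 + √34) = 4524 - 116*√34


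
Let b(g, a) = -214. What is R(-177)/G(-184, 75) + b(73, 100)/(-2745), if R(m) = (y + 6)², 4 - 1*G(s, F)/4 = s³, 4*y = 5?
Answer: 85321650113/1094399965440 ≈ 0.077962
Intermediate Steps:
y = 5/4 (y = (¼)*5 = 5/4 ≈ 1.2500)
G(s, F) = 16 - 4*s³
R(m) = 841/16 (R(m) = (5/4 + 6)² = (29/4)² = 841/16)
R(-177)/G(-184, 75) + b(73, 100)/(-2745) = 841/(16*(16 - 4*(-184)³)) - 214/(-2745) = 841/(16*(16 - 4*(-6229504))) - 214*(-1/2745) = 841/(16*(16 + 24918016)) + 214/2745 = (841/16)/24918032 + 214/2745 = (841/16)*(1/24918032) + 214/2745 = 841/398688512 + 214/2745 = 85321650113/1094399965440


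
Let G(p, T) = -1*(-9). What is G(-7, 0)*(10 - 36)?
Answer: -234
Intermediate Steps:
G(p, T) = 9
G(-7, 0)*(10 - 36) = 9*(10 - 36) = 9*(-26) = -234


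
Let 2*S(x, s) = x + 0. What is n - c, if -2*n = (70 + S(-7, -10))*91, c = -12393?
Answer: 37469/4 ≈ 9367.3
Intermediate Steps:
S(x, s) = x/2 (S(x, s) = (x + 0)/2 = x/2)
n = -12103/4 (n = -(70 + (½)*(-7))*91/2 = -(70 - 7/2)*91/2 = -133*91/4 = -½*12103/2 = -12103/4 ≈ -3025.8)
n - c = -12103/4 - 1*(-12393) = -12103/4 + 12393 = 37469/4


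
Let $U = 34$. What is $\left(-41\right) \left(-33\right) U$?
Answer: $46002$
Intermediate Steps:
$\left(-41\right) \left(-33\right) U = \left(-41\right) \left(-33\right) 34 = 1353 \cdot 34 = 46002$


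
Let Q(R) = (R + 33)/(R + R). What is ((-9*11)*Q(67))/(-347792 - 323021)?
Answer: 450/4085861 ≈ 0.00011014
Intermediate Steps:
Q(R) = (33 + R)/(2*R) (Q(R) = (33 + R)/((2*R)) = (33 + R)*(1/(2*R)) = (33 + R)/(2*R))
((-9*11)*Q(67))/(-347792 - 323021) = ((-9*11)*((1/2)*(33 + 67)/67))/(-347792 - 323021) = -99*100/(2*67)/(-670813) = -99*50/67*(-1/670813) = -4950/67*(-1/670813) = 450/4085861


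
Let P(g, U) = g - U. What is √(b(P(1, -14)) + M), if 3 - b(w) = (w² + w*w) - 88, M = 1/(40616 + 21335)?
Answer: 2*I*√344453879002/61951 ≈ 18.947*I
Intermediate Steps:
M = 1/61951 ≈ 1.6142e-5
b(w) = 91 - 2*w² (b(w) = 3 - ((w² + w*w) - 88) = 3 - ((w² + w²) - 88) = 3 - (2*w² - 88) = 3 - (-88 + 2*w²) = 3 + (88 - 2*w²) = 91 - 2*w²)
√(b(P(1, -14)) + M) = √((91 - 2*(1 - 1*(-14))²) + 1/61951) = √((91 - 2*(1 + 14)²) + 1/61951) = √((91 - 2*15²) + 1/61951) = √((91 - 2*225) + 1/61951) = √((91 - 450) + 1/61951) = √(-359 + 1/61951) = √(-22240408/61951) = 2*I*√344453879002/61951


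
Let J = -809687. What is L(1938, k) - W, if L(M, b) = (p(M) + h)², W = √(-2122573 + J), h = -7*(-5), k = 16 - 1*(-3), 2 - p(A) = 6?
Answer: 961 - 2*I*√733065 ≈ 961.0 - 1712.4*I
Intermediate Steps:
p(A) = -4 (p(A) = 2 - 1*6 = 2 - 6 = -4)
k = 19 (k = 16 + 3 = 19)
h = 35
W = 2*I*√733065 (W = √(-2122573 - 809687) = √(-2932260) = 2*I*√733065 ≈ 1712.4*I)
L(M, b) = 961 (L(M, b) = (-4 + 35)² = 31² = 961)
L(1938, k) - W = 961 - 2*I*√733065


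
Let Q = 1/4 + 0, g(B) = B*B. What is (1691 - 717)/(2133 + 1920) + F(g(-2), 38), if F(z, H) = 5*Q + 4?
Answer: 89009/16212 ≈ 5.4903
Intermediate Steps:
g(B) = B**2
Q = 1/4 (Q = (1/4)*1 + 0 = 1/4 + 0 = 1/4 ≈ 0.25000)
F(z, H) = 21/4 (F(z, H) = 5*(1/4) + 4 = 5/4 + 4 = 21/4)
(1691 - 717)/(2133 + 1920) + F(g(-2), 38) = (1691 - 717)/(2133 + 1920) + 21/4 = 974/4053 + 21/4 = 89009/16212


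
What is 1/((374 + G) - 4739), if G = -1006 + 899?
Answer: -1/4472 ≈ -0.00022361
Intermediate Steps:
G = -107
1/((374 + G) - 4739) = 1/((374 - 107) - 4739) = 1/(267 - 4739) = 1/(-4472) = -1/4472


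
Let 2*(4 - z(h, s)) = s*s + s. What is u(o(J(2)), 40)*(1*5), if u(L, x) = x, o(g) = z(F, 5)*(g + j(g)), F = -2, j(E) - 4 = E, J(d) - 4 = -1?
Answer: 200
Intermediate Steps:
J(d) = 3 (J(d) = 4 - 1 = 3)
j(E) = 4 + E
z(h, s) = 4 - s/2 - s²/2 (z(h, s) = 4 - (s*s + s)/2 = 4 - (s² + s)/2 = 4 - (s + s²)/2 = 4 + (-s/2 - s²/2) = 4 - s/2 - s²/2)
o(g) = -44 - 22*g (o(g) = (4 - ½*5 - ½*5²)*(g + (4 + g)) = (4 - 5/2 - ½*25)*(4 + 2*g) = (4 - 5/2 - 25/2)*(4 + 2*g) = -11*(4 + 2*g) = -44 - 22*g)
u(o(J(2)), 40)*(1*5) = 40*(1*5) = 40*5 = 200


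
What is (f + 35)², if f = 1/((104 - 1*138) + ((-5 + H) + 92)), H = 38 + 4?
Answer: 11062276/9025 ≈ 1225.7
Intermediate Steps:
H = 42
f = 1/95 (f = 1/((104 - 1*138) + ((-5 + 42) + 92)) = 1/((104 - 138) + (37 + 92)) = 1/(-34 + 129) = 1/95 ≈ 0.010526)
(f + 35)² = (1/95 + 35)² = (3326/95)² = 11062276/9025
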